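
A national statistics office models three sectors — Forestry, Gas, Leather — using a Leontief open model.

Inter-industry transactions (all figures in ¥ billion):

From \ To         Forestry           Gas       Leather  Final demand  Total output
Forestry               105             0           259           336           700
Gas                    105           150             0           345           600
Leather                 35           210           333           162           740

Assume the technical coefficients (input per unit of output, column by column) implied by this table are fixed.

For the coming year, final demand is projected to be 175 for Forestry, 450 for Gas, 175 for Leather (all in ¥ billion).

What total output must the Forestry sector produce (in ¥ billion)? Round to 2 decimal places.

x_1 = 542.89

Technical coefficients a_ij = z_ij / X_j:
  a_11 = 105/700 = 0.15, a_21 = 105/700 = 0.15, a_31 = 35/700 = 0.05
  a_12 = 0/600 = 0.00, a_22 = 150/600 = 0.25, a_32 = 210/600 = 0.35
  a_13 = 259/740 = 0.35, a_23 = 0/740 = 0.00, a_33 = 333/740 = 0.45
I − A =
  [   0.85     0.00    -0.35]
  [  -0.15     0.75     0.00]
  [  -0.05    -0.35     0.55]
Cofactors of I−A, C_ij = (−1)^(i+j)·(minor ij) (rows/columns in the sector order above):
  C_11 = (0.75)(0.55) − (0.00)(-0.35) = 0.4125
  C_12 = −[(-0.15)(0.55) − (0.00)(-0.05)] = 0.0825
  C_13 = (-0.15)(-0.35) − (0.75)(-0.05) = 0.0900
  C_21 = −[(0.00)(0.55) − (-0.35)(-0.35)] = 0.1225
  C_22 = (0.85)(0.55) − (-0.35)(-0.05) = 0.4500
  C_23 = −[(0.85)(-0.35) − (0.00)(-0.05)] = 0.2975
  C_31 = (0.00)(0.00) − (-0.35)(0.75) = 0.2625
  C_32 = −[(0.85)(0.00) − (-0.35)(-0.15)] = 0.0525
  C_33 = (0.85)(0.75) − (0.00)(-0.15) = 0.6375
det(I−A) = Σ_j (I−A)_1j·C_1j = (0.85)(0.4125) + (0.00)(0.0825) + (-0.35)(0.0900) = 0.319125
adj(I−A) = Cᵀ =
  [ 0.4125   0.1225   0.2625]
  [ 0.0825   0.4500   0.0525]
  [ 0.0900   0.2975   0.6375]
(I − A)⁻¹ = adj(I−A) / det(I−A) ≈
  [   1.2926     0.3839     0.8226]
  [   0.2585     1.4101     0.1645]
  [   0.2820     0.9322     1.9976]
x = (I − A)⁻¹ d = adj(I−A)·d / det(I−A), with det(I−A) = 0.319125:
  x_1 = (0.4125·175 + 0.1225·450 + 0.2625·175) / 0.319125 = 173.25 / 0.319125 ≈ 542.89
  x_2 = (0.0825·175 + 0.4500·450 + 0.0525·175) / 0.319125 = 226.125 / 0.319125 ≈ 708.58
  x_3 = (0.0900·175 + 0.2975·450 + 0.6375·175) / 0.319125 = 261.1875 / 0.319125 ≈ 818.45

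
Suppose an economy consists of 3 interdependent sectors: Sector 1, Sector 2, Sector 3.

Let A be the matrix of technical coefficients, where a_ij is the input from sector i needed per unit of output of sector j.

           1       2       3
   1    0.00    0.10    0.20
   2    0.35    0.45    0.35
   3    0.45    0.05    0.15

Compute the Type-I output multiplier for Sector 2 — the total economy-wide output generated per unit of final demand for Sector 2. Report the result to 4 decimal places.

m_2 = 2.7027

I − A =
  [   1.00    -0.10    -0.20]
  [  -0.35     0.55    -0.35]
  [  -0.45    -0.05     0.85]
Cofactors of I−A, C_ij = (−1)^(i+j)·(minor ij) (rows/columns in the sector order above):
  C_11 = (0.55)(0.85) − (-0.35)(-0.05) = 0.4500
  C_12 = −[(-0.35)(0.85) − (-0.35)(-0.45)] = 0.4550
  C_13 = (-0.35)(-0.05) − (0.55)(-0.45) = 0.2650
  C_21 = −[(-0.10)(0.85) − (-0.20)(-0.05)] = 0.0950
  C_22 = (1.00)(0.85) − (-0.20)(-0.45) = 0.7600
  C_23 = −[(1.00)(-0.05) − (-0.10)(-0.45)] = 0.0950
  C_31 = (-0.10)(-0.35) − (-0.20)(0.55) = 0.1450
  C_32 = −[(1.00)(-0.35) − (-0.20)(-0.35)] = 0.4200
  C_33 = (1.00)(0.55) − (-0.10)(-0.35) = 0.5150
det(I−A) = Σ_j (I−A)_1j·C_1j = (1.00)(0.4500) + (-0.10)(0.4550) + (-0.20)(0.2650) = 0.3515
adj(I−A) = Cᵀ =
  [ 0.4500   0.0950   0.1450]
  [ 0.4550   0.7600   0.4200]
  [ 0.2650   0.0950   0.5150]
(I − A)⁻¹ = adj(I−A) / det(I−A) ≈
  [   1.28023     0.27027     0.41252]
  [   1.29445     2.16216     1.19488]
  [   0.75391     0.27027     1.46515]
The output multiplier for sector j is the column-j sum of the Leontief inverse (I − A)⁻¹ = adj(I−A) / det(I−A).
Column 2 of adj(I−A): (0.0950, 0.7600, 0.0950); det(I−A) = 0.3515.
m_2 = (0.0950 + 0.7600 + 0.0950) / 0.3515 = 0.95 / 0.3515 ≈ 2.7027.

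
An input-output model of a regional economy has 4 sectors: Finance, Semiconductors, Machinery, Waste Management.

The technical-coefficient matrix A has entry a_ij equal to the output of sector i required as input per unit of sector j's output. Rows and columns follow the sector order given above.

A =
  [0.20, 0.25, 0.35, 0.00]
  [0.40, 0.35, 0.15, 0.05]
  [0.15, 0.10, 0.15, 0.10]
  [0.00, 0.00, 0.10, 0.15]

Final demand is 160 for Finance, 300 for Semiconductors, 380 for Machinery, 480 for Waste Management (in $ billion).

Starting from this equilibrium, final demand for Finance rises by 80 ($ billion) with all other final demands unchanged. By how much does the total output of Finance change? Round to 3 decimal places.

I − A =
  [   0.80    -0.25    -0.35     0.00]
  [  -0.40     0.65    -0.15    -0.05]
  [  -0.15    -0.10     0.85    -0.10]
  [   0.00     0.00    -0.10     0.85]
Compute the cofactors C_ij = (−1)^(i+j)·(3×3 minor ij) of I−A; the adjugate is their transpose:
adj(I−A) = Cᵀ =
  [ 0.449875   0.207875   0.226500   0.038875]
  [ 0.304875   0.525375   0.225000   0.057375]
  [ 0.116875   0.099875   0.357000   0.047875]
  [ 0.013750   0.011750   0.042000   0.291250]
det(I−A) = Σ_j (I−A)_1j·C_1j = (0.80)(0.449875) + (-0.25)(0.304875) + (-0.35)(0.116875) + (0.00)(0.013750) = 0.242775
(I − A)⁻¹ = adj(I−A) / det(I−A) ≈
  [   1.8531     0.8562     0.9330     0.1601]
  [   1.2558     2.1640     0.9268     0.2363]
  [   0.4814     0.4114     1.4705     0.1972]
  [   0.0566     0.0484     0.1730     1.1997]
Δx = (I − A)⁻¹ Δd with Δd having +80 in the Finance component and 0 elsewhere.
So Δx_F = L_FF · (+80), where L_FF = adj(I−A)_FF / det(I−A) = 0.449875 / 0.242775.
Δx_F = 0.449875 × (+80) / 0.242775 = 35.99 / 0.242775 ≈ 148.244.

Δx_F = 148.244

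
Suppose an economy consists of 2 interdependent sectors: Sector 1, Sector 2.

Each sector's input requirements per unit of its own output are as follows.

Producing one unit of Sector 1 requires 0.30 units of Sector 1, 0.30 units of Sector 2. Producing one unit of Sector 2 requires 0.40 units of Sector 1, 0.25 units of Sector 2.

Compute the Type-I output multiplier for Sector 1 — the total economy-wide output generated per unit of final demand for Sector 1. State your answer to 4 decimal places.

m_1 = 2.5926

I − A =
  [   0.70    -0.40]
  [  -0.30     0.75]
det(I−A) = (0.70)(0.75) − (-0.40)(-0.30) = 0.4050
adj(I−A) = [[0.75, 0.40], [0.30, 0.70]]
(I − A)⁻¹ = adj(I−A) / det(I−A) ≈
  [   1.85185     0.98765]
  [   0.74074     1.72840]
The output multiplier for sector j is the column-j sum of the Leontief inverse (I − A)⁻¹ = adj(I−A) / det(I−A).
Column 1 of adj(I−A): (0.75, 0.30); det(I−A) = 0.4050.
m_1 = (0.75 + 0.30) / 0.4050 = 1.05 / 0.4050 ≈ 2.5926.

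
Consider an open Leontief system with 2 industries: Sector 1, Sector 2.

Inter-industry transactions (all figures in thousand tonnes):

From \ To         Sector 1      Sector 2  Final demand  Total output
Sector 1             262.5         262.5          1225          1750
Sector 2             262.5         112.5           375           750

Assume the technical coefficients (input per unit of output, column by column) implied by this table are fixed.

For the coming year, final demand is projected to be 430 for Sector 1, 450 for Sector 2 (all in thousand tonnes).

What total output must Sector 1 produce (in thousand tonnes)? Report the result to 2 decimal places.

x_1 = 780.60

Technical coefficients a_ij = z_ij / X_j:
  a_11 = 262.5/1750 = 0.15, a_21 = 262.5/1750 = 0.15
  a_12 = 262.5/750 = 0.35, a_22 = 112.5/750 = 0.15
I − A =
  [   0.85    -0.35]
  [  -0.15     0.85]
det(I−A) = (0.85)(0.85) − (-0.35)(-0.15) = 0.6700
adj(I−A) = [[0.85, 0.35], [0.15, 0.85]]
(I − A)⁻¹ = adj(I−A) / det(I−A) ≈
  [   1.2687     0.5224]
  [   0.2239     1.2687]
x = (I − A)⁻¹ d = adj(I−A)·d / det(I−A), with det(I−A) = 0.6700:
  x_1 = (0.85·430 + 0.35·450) / 0.6700 = 523.00 / 0.6700 ≈ 780.60
  x_2 = (0.15·430 + 0.85·450) / 0.6700 = 447.00 / 0.6700 ≈ 667.16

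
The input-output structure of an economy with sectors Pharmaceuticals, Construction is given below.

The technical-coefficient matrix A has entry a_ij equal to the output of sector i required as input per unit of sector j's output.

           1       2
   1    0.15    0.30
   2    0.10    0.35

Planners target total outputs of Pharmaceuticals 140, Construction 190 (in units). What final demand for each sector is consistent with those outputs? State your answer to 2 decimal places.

d_1 = 62.00, d_2 = 109.50

I − A =
  [   0.85    -0.30]
  [  -0.10     0.65]
d = (I − A) x:
  d_1 = (+0.85)·140 + (-0.30)·190 = 62.00
  d_2 = (-0.10)·140 + (+0.65)·190 = 109.50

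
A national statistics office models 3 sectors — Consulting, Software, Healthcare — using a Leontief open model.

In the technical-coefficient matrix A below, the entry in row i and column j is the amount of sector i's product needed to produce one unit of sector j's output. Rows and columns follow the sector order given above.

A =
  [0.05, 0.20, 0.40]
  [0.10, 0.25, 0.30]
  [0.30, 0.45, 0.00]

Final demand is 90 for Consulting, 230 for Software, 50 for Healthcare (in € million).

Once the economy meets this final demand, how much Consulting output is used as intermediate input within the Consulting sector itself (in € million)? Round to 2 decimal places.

I − A =
  [   0.95    -0.20    -0.40]
  [  -0.10     0.75    -0.30]
  [  -0.30    -0.45     1.00]
Cofactors of I−A, C_ij = (−1)^(i+j)·(minor ij) (rows/columns in the sector order above):
  C_11 = (0.75)(1.00) − (-0.30)(-0.45) = 0.6150
  C_12 = −[(-0.10)(1.00) − (-0.30)(-0.30)] = 0.1900
  C_13 = (-0.10)(-0.45) − (0.75)(-0.30) = 0.2700
  C_21 = −[(-0.20)(1.00) − (-0.40)(-0.45)] = 0.3800
  C_22 = (0.95)(1.00) − (-0.40)(-0.30) = 0.8300
  C_23 = −[(0.95)(-0.45) − (-0.20)(-0.30)] = 0.4875
  C_31 = (-0.20)(-0.30) − (-0.40)(0.75) = 0.3600
  C_32 = −[(0.95)(-0.30) − (-0.40)(-0.10)] = 0.3250
  C_33 = (0.95)(0.75) − (-0.20)(-0.10) = 0.6925
det(I−A) = Σ_j (I−A)_1j·C_1j = (0.95)(0.6150) + (-0.20)(0.1900) + (-0.40)(0.2700) = 0.43825
adj(I−A) = Cᵀ =
  [ 0.6150   0.3800   0.3600]
  [ 0.1900   0.8300   0.3250]
  [ 0.2700   0.4875   0.6925]
(I − A)⁻¹ = adj(I−A) / det(I−A) ≈
  [   1.4033     0.8671     0.8214]
  [   0.4335     1.8939     0.7416]
  [   0.6161     1.1124     1.5801]
First solve x = (I − A)⁻¹ d = adj(I−A)·d / det(I−A); in particular x_C = (0.6150·90 + 0.3800·230 + 0.3600·50) / 0.43825 = 160.75 / 0.43825 ≈ 366.7998.
Intermediate flow from C to C: z_CC = a_CC · x_C = 0.05 × 160.75 / 0.43825 = 8.0375 / 0.43825 ≈ 18.34.

z_CC = 18.34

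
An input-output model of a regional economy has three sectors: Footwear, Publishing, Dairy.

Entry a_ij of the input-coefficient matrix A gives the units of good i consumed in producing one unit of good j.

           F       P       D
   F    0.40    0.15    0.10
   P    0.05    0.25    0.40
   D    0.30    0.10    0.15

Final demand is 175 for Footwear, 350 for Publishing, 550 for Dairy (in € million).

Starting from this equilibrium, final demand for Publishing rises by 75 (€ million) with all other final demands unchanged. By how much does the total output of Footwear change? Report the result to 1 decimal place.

Δx_F = 33.1

I − A =
  [   0.60    -0.15    -0.10]
  [  -0.05     0.75    -0.40]
  [  -0.30    -0.10     0.85]
Cofactors of I−A, C_ij = (−1)^(i+j)·(minor ij) (rows/columns in the sector order above):
  C_11 = (0.75)(0.85) − (-0.40)(-0.10) = 0.5975
  C_12 = −[(-0.05)(0.85) − (-0.40)(-0.30)] = 0.1625
  C_13 = (-0.05)(-0.10) − (0.75)(-0.30) = 0.2300
  C_21 = −[(-0.15)(0.85) − (-0.10)(-0.10)] = 0.1375
  C_22 = (0.60)(0.85) − (-0.10)(-0.30) = 0.4800
  C_23 = −[(0.60)(-0.10) − (-0.15)(-0.30)] = 0.1050
  C_31 = (-0.15)(-0.40) − (-0.10)(0.75) = 0.1350
  C_32 = −[(0.60)(-0.40) − (-0.10)(-0.05)] = 0.2450
  C_33 = (0.60)(0.75) − (-0.15)(-0.05) = 0.4425
det(I−A) = Σ_j (I−A)_1j·C_1j = (0.60)(0.5975) + (-0.15)(0.1625) + (-0.10)(0.2300) = 0.311125
adj(I−A) = Cᵀ =
  [ 0.5975   0.1375   0.1350]
  [ 0.1625   0.4800   0.2450]
  [ 0.2300   0.1050   0.4425]
(I − A)⁻¹ = adj(I−A) / det(I−A) ≈
  [   1.9204     0.4419     0.4339]
  [   0.5223     1.5428     0.7875]
  [   0.7393     0.3375     1.4223]
Δx = (I − A)⁻¹ Δd with Δd having +75 in the Publishing component and 0 elsewhere.
So Δx_F = L_FP · (+75), where L_FP = adj(I−A)_FP / det(I−A) = 0.1375 / 0.311125.
Δx_F = 0.1375 × (+75) / 0.311125 = 10.3125 / 0.311125 ≈ 33.1.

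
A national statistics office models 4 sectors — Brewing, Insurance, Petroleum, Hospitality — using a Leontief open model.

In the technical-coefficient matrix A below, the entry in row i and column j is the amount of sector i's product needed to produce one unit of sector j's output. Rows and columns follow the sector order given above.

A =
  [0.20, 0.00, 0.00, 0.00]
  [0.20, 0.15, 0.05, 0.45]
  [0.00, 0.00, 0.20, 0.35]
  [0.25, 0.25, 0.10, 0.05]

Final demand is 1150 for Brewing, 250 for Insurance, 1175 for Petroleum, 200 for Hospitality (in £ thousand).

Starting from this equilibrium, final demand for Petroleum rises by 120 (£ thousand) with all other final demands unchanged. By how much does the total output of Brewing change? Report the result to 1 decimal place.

Δx_1 = 0.0

I − A =
  [   0.80     0.00     0.00     0.00]
  [  -0.20     0.85    -0.05    -0.45]
  [   0.00     0.00     0.80    -0.35]
  [  -0.25    -0.25    -0.10     0.95]
Compute the cofactors C_ij = (−1)^(i+j)·(3×3 minor ij) of I−A; the adjugate is their transpose:
adj(I−A) = Cᵀ =
  [ 0.521875   0.000000   0.000000   0.000000]
  [ 0.239375   0.580000   0.074000   0.302000]
  [ 0.091875   0.070000   0.556000   0.238000]
  [ 0.210000   0.160000   0.078000   0.544000]
det(I−A) = Σ_j (I−A)_1j·C_1j = (0.80)(0.521875) + (0.00)(0.239375) + (0.00)(0.091875) + (0.00)(0.210000) = 0.4175
(I − A)⁻¹ = adj(I−A) / det(I−A) ≈
  [   1.2500     0.0000     0.0000     0.0000]
  [   0.5734     1.3892     0.1772     0.7234]
  [   0.2201     0.1677     1.3317     0.5701]
  [   0.5030     0.3832     0.1868     1.3030]
Δx = (I − A)⁻¹ Δd with Δd having +120 in the Petroleum component and 0 elsewhere.
So Δx_1 = L_13 · (+120), where L_13 = adj(I−A)_13 / det(I−A) = 0.000000 / 0.4175.
Δx_1 = 0.000000 × (+120) / 0.4175 = 0.00 / 0.4175 = 0.0.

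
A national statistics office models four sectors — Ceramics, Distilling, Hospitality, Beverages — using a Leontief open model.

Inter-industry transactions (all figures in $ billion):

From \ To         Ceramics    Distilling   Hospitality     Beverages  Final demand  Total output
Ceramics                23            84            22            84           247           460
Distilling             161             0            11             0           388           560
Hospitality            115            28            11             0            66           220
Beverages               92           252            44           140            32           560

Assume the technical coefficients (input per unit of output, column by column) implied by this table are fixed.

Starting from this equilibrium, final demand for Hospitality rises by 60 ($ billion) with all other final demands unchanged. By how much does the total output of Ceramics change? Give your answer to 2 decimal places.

Technical coefficients a_ij = z_ij / X_j:
  a_CC = 23/460 = 0.05, a_DC = 161/460 = 0.35, a_HC = 115/460 = 0.25, a_BC = 92/460 = 0.20
  a_CD = 84/560 = 0.15, a_DD = 0/560 = 0.00, a_HD = 28/560 = 0.05, a_BD = 252/560 = 0.45
  a_CH = 22/220 = 0.10, a_DH = 11/220 = 0.05, a_HH = 11/220 = 0.05, a_BH = 44/220 = 0.20
  a_CB = 84/560 = 0.15, a_DB = 0/560 = 0.00, a_HB = 0/560 = 0.00, a_BB = 140/560 = 0.25
I − A =
  [   0.95    -0.15    -0.10    -0.15]
  [  -0.35     1.00    -0.05     0.00]
  [  -0.25    -0.05     0.95     0.00]
  [  -0.20    -0.45    -0.20     0.75]
Compute the cofactors C_ij = (−1)^(i+j)·(3×3 minor ij) of I−A; the adjugate is their transpose:
adj(I−A) = Cᵀ =
  [ 0.710625   0.176250   0.114000   0.142125]
  [ 0.258750   0.622125   0.070875   0.051750]
  [ 0.200625   0.079125   0.619500   0.040125]
  [ 0.398250   0.441375   0.238125   0.821625]
det(I−A) = Σ_j (I−A)_1j·C_1j = (0.95)(0.710625) + (-0.15)(0.258750) + (-0.10)(0.200625) + (-0.15)(0.398250) = 0.55648125
(I − A)⁻¹ = adj(I−A) / det(I−A) ≈
  [   1.2770     0.3167     0.2049     0.2554]
  [   0.4650     1.1180     0.1274     0.0930]
  [   0.3605     0.1422     1.1132     0.0721]
  [   0.7157     0.7932     0.4279     1.4765]
Δx = (I − A)⁻¹ Δd with Δd having +60 in the Hospitality component and 0 elsewhere.
So Δx_C = L_CH · (+60), where L_CH = adj(I−A)_CH / det(I−A) = 0.114000 / 0.55648125.
Δx_C = 0.114000 × (+60) / 0.55648125 = 6.84 / 0.55648125 ≈ 12.29.

Δx_C = 12.29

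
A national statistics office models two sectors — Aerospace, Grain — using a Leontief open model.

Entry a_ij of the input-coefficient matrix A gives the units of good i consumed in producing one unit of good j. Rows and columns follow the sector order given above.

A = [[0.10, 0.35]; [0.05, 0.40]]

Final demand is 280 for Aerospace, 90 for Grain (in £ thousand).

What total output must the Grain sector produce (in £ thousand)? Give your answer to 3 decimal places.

I − A =
  [   0.90    -0.35]
  [  -0.05     0.60]
det(I−A) = (0.90)(0.60) − (-0.35)(-0.05) = 0.5225
adj(I−A) = [[0.60, 0.35], [0.05, 0.90]]
(I − A)⁻¹ = adj(I−A) / det(I−A) ≈
  [   1.1483     0.6699]
  [   0.0957     1.7225]
x = (I − A)⁻¹ d = adj(I−A)·d / det(I−A), with det(I−A) = 0.5225:
  x_1 = (0.60·280 + 0.35·90) / 0.5225 = 199.50 / 0.5225 ≈ 381.818
  x_2 = (0.05·280 + 0.90·90) / 0.5225 = 95.00 / 0.5225 ≈ 181.818

x_2 = 181.818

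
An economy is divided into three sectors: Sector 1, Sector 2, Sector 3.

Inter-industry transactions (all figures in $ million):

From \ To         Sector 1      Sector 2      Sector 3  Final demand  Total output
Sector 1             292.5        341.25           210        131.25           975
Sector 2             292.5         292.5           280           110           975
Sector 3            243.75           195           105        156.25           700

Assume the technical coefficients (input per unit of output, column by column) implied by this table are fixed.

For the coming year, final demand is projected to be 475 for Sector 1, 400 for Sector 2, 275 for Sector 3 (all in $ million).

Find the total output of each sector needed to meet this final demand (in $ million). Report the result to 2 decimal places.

Technical coefficients a_ij = z_ij / X_j:
  a_11 = 292.5/975 = 0.30, a_21 = 292.5/975 = 0.30, a_31 = 243.75/975 = 0.25
  a_12 = 341.25/975 = 0.35, a_22 = 292.5/975 = 0.30, a_32 = 195/975 = 0.20
  a_13 = 210/700 = 0.30, a_23 = 280/700 = 0.40, a_33 = 105/700 = 0.15
I − A =
  [   0.70    -0.35    -0.30]
  [  -0.30     0.70    -0.40]
  [  -0.25    -0.20     0.85]
Cofactors of I−A, C_ij = (−1)^(i+j)·(minor ij) (rows/columns in the sector order above):
  C_11 = (0.70)(0.85) − (-0.40)(-0.20) = 0.5150
  C_12 = −[(-0.30)(0.85) − (-0.40)(-0.25)] = 0.3550
  C_13 = (-0.30)(-0.20) − (0.70)(-0.25) = 0.2350
  C_21 = −[(-0.35)(0.85) − (-0.30)(-0.20)] = 0.3575
  C_22 = (0.70)(0.85) − (-0.30)(-0.25) = 0.5200
  C_23 = −[(0.70)(-0.20) − (-0.35)(-0.25)] = 0.2275
  C_31 = (-0.35)(-0.40) − (-0.30)(0.70) = 0.3500
  C_32 = −[(0.70)(-0.40) − (-0.30)(-0.30)] = 0.3700
  C_33 = (0.70)(0.70) − (-0.35)(-0.30) = 0.3850
det(I−A) = Σ_j (I−A)_1j·C_1j = (0.70)(0.5150) + (-0.35)(0.3550) + (-0.30)(0.2350) = 0.16575
adj(I−A) = Cᵀ =
  [ 0.5150   0.3575   0.3500]
  [ 0.3550   0.5200   0.3700]
  [ 0.2350   0.2275   0.3850]
(I − A)⁻¹ = adj(I−A) / det(I−A) ≈
  [   3.1071     2.1569     2.1116]
  [   2.1418     3.1373     2.2323]
  [   1.4178     1.3725     2.3228]
x = (I − A)⁻¹ d = adj(I−A)·d / det(I−A), with det(I−A) = 0.16575:
  x_1 = (0.5150·475 + 0.3575·400 + 0.3500·275) / 0.16575 = 483.875 / 0.16575 ≈ 2919.31
  x_2 = (0.3550·475 + 0.5200·400 + 0.3700·275) / 0.16575 = 478.375 / 0.16575 ≈ 2886.12
  x_3 = (0.2350·475 + 0.2275·400 + 0.3850·275) / 0.16575 = 308.50 / 0.16575 ≈ 1861.24

x_1 = 2919.31, x_2 = 2886.12, x_3 = 1861.24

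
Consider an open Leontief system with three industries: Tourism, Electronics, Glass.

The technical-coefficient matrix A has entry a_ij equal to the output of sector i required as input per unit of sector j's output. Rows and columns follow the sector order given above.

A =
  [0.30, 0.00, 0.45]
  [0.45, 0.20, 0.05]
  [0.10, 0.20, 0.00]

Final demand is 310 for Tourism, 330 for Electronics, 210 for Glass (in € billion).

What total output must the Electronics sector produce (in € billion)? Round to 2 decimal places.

I − A =
  [   0.70     0.00    -0.45]
  [  -0.45     0.80    -0.05]
  [  -0.10    -0.20     1.00]
Cofactors of I−A, C_ij = (−1)^(i+j)·(minor ij) (rows/columns in the sector order above):
  C_11 = (0.80)(1.00) − (-0.05)(-0.20) = 0.7900
  C_12 = −[(-0.45)(1.00) − (-0.05)(-0.10)] = 0.4550
  C_13 = (-0.45)(-0.20) − (0.80)(-0.10) = 0.1700
  C_21 = −[(0.00)(1.00) − (-0.45)(-0.20)] = 0.0900
  C_22 = (0.70)(1.00) − (-0.45)(-0.10) = 0.6550
  C_23 = −[(0.70)(-0.20) − (0.00)(-0.10)] = 0.1400
  C_31 = (0.00)(-0.05) − (-0.45)(0.80) = 0.3600
  C_32 = −[(0.70)(-0.05) − (-0.45)(-0.45)] = 0.2375
  C_33 = (0.70)(0.80) − (0.00)(-0.45) = 0.5600
det(I−A) = Σ_j (I−A)_1j·C_1j = (0.70)(0.7900) + (0.00)(0.4550) + (-0.45)(0.1700) = 0.4765
adj(I−A) = Cᵀ =
  [ 0.7900   0.0900   0.3600]
  [ 0.4550   0.6550   0.2375]
  [ 0.1700   0.1400   0.5600]
(I − A)⁻¹ = adj(I−A) / det(I−A) ≈
  [   1.6579     0.1889     0.7555]
  [   0.9549     1.3746     0.4984]
  [   0.3568     0.2938     1.1752]
x = (I − A)⁻¹ d = adj(I−A)·d / det(I−A), with det(I−A) = 0.4765:
  x_1 = (0.7900·310 + 0.0900·330 + 0.3600·210) / 0.4765 = 350.20 / 0.4765 ≈ 734.94
  x_2 = (0.4550·310 + 0.6550·330 + 0.2375·210) / 0.4765 = 407.075 / 0.4765 ≈ 854.30
  x_3 = (0.1700·310 + 0.1400·330 + 0.5600·210) / 0.4765 = 216.50 / 0.4765 ≈ 454.35

x_2 = 854.30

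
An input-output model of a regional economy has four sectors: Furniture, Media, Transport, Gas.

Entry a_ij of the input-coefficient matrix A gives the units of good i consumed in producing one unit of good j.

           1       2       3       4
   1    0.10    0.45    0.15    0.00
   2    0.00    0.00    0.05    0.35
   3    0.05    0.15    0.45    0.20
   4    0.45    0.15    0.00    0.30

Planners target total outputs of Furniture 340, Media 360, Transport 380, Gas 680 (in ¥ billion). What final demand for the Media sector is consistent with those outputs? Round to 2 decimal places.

I − A =
  [   0.90    -0.45    -0.15     0.00]
  [   0.00     1.00    -0.05    -0.35]
  [  -0.05    -0.15     0.55    -0.20]
  [  -0.45    -0.15     0.00     0.70]
d = (I − A) x:
  d_1 = (+0.90)·340 + (-0.45)·360 + (-0.15)·380 + (+0.00)·680 = 87.00
  d_2 = (+0.00)·340 + (+1.00)·360 + (-0.05)·380 + (-0.35)·680 = 103.00
  d_3 = (-0.05)·340 + (-0.15)·360 + (+0.55)·380 + (-0.20)·680 = 2.00
  d_4 = (-0.45)·340 + (-0.15)·360 + (+0.00)·380 + (+0.70)·680 = 269.00

d_2 = 103.00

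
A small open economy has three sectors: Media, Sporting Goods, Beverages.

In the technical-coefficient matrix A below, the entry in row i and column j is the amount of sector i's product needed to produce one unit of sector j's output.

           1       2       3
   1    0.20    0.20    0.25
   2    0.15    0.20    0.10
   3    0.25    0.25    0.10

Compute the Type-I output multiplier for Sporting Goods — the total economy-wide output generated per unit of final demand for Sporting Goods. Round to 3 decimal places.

I − A =
  [   0.80    -0.20    -0.25]
  [  -0.15     0.80    -0.10]
  [  -0.25    -0.25     0.90]
Cofactors of I−A, C_ij = (−1)^(i+j)·(minor ij) (rows/columns in the sector order above):
  C_11 = (0.80)(0.90) − (-0.10)(-0.25) = 0.6950
  C_12 = −[(-0.15)(0.90) − (-0.10)(-0.25)] = 0.1600
  C_13 = (-0.15)(-0.25) − (0.80)(-0.25) = 0.2375
  C_21 = −[(-0.20)(0.90) − (-0.25)(-0.25)] = 0.2425
  C_22 = (0.80)(0.90) − (-0.25)(-0.25) = 0.6575
  C_23 = −[(0.80)(-0.25) − (-0.20)(-0.25)] = 0.2500
  C_31 = (-0.20)(-0.10) − (-0.25)(0.80) = 0.2200
  C_32 = −[(0.80)(-0.10) − (-0.25)(-0.15)] = 0.1175
  C_33 = (0.80)(0.80) − (-0.20)(-0.15) = 0.6100
det(I−A) = Σ_j (I−A)_1j·C_1j = (0.80)(0.6950) + (-0.20)(0.1600) + (-0.25)(0.2375) = 0.464625
adj(I−A) = Cᵀ =
  [ 0.6950   0.2425   0.2200]
  [ 0.1600   0.6575   0.1175]
  [ 0.2375   0.2500   0.6100]
(I − A)⁻¹ = adj(I−A) / det(I−A) ≈
  [   1.4958     0.5219     0.4735]
  [   0.3444     1.4151     0.2529]
  [   0.5112     0.5381     1.3129]
The output multiplier for sector j is the column-j sum of the Leontief inverse (I − A)⁻¹ = adj(I−A) / det(I−A).
Column 2 of adj(I−A): (0.2425, 0.6575, 0.2500); det(I−A) = 0.464625.
m_2 = (0.2425 + 0.6575 + 0.2500) / 0.464625 = 1.15 / 0.464625 ≈ 2.475.

m_2 = 2.475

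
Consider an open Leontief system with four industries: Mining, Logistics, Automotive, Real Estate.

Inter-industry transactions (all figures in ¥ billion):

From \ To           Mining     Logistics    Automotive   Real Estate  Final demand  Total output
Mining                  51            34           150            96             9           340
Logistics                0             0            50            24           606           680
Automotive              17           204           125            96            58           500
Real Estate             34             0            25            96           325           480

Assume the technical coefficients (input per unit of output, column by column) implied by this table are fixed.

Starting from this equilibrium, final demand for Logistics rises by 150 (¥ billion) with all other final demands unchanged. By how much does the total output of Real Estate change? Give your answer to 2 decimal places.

Technical coefficients a_ij = z_ij / X_j:
  a_11 = 51/340 = 0.15, a_21 = 0/340 = 0.00, a_31 = 17/340 = 0.05, a_41 = 34/340 = 0.10
  a_12 = 34/680 = 0.05, a_22 = 0/680 = 0.00, a_32 = 204/680 = 0.30, a_42 = 0/680 = 0.00
  a_13 = 150/500 = 0.30, a_23 = 50/500 = 0.10, a_33 = 125/500 = 0.25, a_43 = 25/500 = 0.05
  a_14 = 96/480 = 0.20, a_24 = 24/480 = 0.05, a_34 = 96/480 = 0.20, a_44 = 96/480 = 0.20
I − A =
  [   0.85    -0.05    -0.30    -0.20]
  [   0.00     1.00    -0.10    -0.05]
  [  -0.05    -0.30     0.75    -0.20]
  [  -0.10     0.00    -0.05     0.80]
Compute the cofactors C_ij = (−1)^(i+j)·(3×3 minor ij) of I−A; the adjugate is their transpose:
adj(I−A) = Cᵀ =
  [ 0.565250   0.104500   0.254125   0.211375]
  [ 0.009875   0.468000   0.069625   0.049125]
  [ 0.061500   0.201000   0.659750   0.192875]
  [ 0.074500   0.025625   0.073000   0.596750]
det(I−A) = Σ_j (I−A)_1j·C_1j = (0.85)(0.565250) + (-0.05)(0.009875) + (-0.30)(0.061500) + (-0.20)(0.074500) = 0.44661875
(I − A)⁻¹ = adj(I−A) / det(I−A) ≈
  [   1.2656     0.2340     0.5690     0.4733]
  [   0.0221     1.0479     0.1559     0.1100]
  [   0.1377     0.4500     1.4772     0.4319]
  [   0.1668     0.0574     0.1635     1.3362]
Δx = (I − A)⁻¹ Δd with Δd having +150 in the Logistics component and 0 elsewhere.
So Δx_4 = L_42 · (+150), where L_42 = adj(I−A)_42 / det(I−A) = 0.025625 / 0.44661875.
Δx_4 = 0.025625 × (+150) / 0.44661875 = 3.84375 / 0.44661875 ≈ 8.61.

Δx_4 = 8.61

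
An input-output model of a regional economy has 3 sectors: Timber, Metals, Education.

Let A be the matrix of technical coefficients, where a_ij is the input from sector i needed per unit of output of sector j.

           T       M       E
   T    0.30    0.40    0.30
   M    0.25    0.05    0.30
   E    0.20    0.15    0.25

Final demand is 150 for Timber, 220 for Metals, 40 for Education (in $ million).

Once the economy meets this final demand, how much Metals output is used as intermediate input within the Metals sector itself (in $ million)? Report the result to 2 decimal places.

I − A =
  [   0.70    -0.40    -0.30]
  [  -0.25     0.95    -0.30]
  [  -0.20    -0.15     0.75]
Cofactors of I−A, C_ij = (−1)^(i+j)·(minor ij) (rows/columns in the sector order above):
  C_11 = (0.95)(0.75) − (-0.30)(-0.15) = 0.6675
  C_12 = −[(-0.25)(0.75) − (-0.30)(-0.20)] = 0.2475
  C_13 = (-0.25)(-0.15) − (0.95)(-0.20) = 0.2275
  C_21 = −[(-0.40)(0.75) − (-0.30)(-0.15)] = 0.3450
  C_22 = (0.70)(0.75) − (-0.30)(-0.20) = 0.4650
  C_23 = −[(0.70)(-0.15) − (-0.40)(-0.20)] = 0.1850
  C_31 = (-0.40)(-0.30) − (-0.30)(0.95) = 0.4050
  C_32 = −[(0.70)(-0.30) − (-0.30)(-0.25)] = 0.2850
  C_33 = (0.70)(0.95) − (-0.40)(-0.25) = 0.5650
det(I−A) = Σ_j (I−A)_1j·C_1j = (0.70)(0.6675) + (-0.40)(0.2475) + (-0.30)(0.2275) = 0.3000
adj(I−A) = Cᵀ =
  [ 0.6675   0.3450   0.4050]
  [ 0.2475   0.4650   0.2850]
  [ 0.2275   0.1850   0.5650]
(I − A)⁻¹ = adj(I−A) / det(I−A) ≈
  [   2.2250     1.1500     1.3500]
  [   0.8250     1.5500     0.9500]
  [   0.7583     0.6167     1.8833]
First solve x = (I − A)⁻¹ d = adj(I−A)·d / det(I−A); in particular x_M = (0.2475·150 + 0.4650·220 + 0.2850·40) / 0.3000 = 150.825 / 0.3000 = 502.7500.
Intermediate flow from M to M: z_MM = a_MM · x_M = 0.05 × 150.825 / 0.3000 = 7.54125 / 0.3000 ≈ 25.14.

z_MM = 25.14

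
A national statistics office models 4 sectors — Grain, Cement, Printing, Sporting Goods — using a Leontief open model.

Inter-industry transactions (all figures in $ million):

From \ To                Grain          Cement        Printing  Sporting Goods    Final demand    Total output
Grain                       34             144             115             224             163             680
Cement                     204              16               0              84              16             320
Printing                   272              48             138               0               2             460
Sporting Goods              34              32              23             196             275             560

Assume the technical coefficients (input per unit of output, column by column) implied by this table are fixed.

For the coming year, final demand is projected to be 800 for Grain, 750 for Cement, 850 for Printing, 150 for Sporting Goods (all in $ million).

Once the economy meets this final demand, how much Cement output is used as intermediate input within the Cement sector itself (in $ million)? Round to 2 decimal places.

Technical coefficients a_ij = z_ij / X_j:
  a_11 = 34/680 = 0.05, a_21 = 204/680 = 0.30, a_31 = 272/680 = 0.40, a_41 = 34/680 = 0.05
  a_12 = 144/320 = 0.45, a_22 = 16/320 = 0.05, a_32 = 48/320 = 0.15, a_42 = 32/320 = 0.10
  a_13 = 115/460 = 0.25, a_23 = 0/460 = 0.00, a_33 = 138/460 = 0.30, a_43 = 23/460 = 0.05
  a_14 = 224/560 = 0.40, a_24 = 84/560 = 0.15, a_34 = 0/560 = 0.00, a_44 = 196/560 = 0.35
I − A =
  [   0.95    -0.45    -0.25    -0.40]
  [  -0.30     0.95     0.00    -0.15]
  [  -0.40    -0.15     0.70     0.00]
  [  -0.05    -0.10    -0.05     0.65]
Compute the cofactors C_ij = (−1)^(i+j)·(3×3 minor ij) of I−A; the adjugate is their transpose:
adj(I−A) = Cᵀ =
  [ 0.420625   0.260125   0.173000   0.318875]
  [ 0.144750   0.345250   0.063750   0.168750]
  [ 0.271375   0.222625   0.450250   0.218375]
  [ 0.075500   0.090250   0.057750   0.431000]
det(I−A) = Σ_j (I−A)_1j·C_1j = (0.95)(0.420625) + (-0.45)(0.144750) + (-0.25)(0.271375) + (-0.40)(0.075500) = 0.2364125
(I − A)⁻¹ = adj(I−A) / det(I−A) ≈
  [   1.7792     1.1003     0.7318     1.3488]
  [   0.6123     1.4604     0.2697     0.7138]
  [   1.1479     0.9417     1.9045     0.9237]
  [   0.3194     0.3817     0.2443     1.8231]
First solve x = (I − A)⁻¹ d = adj(I−A)·d / det(I−A); in particular x_2 = (0.144750·800 + 0.345250·750 + 0.063750·850 + 0.168750·150) / 0.2364125 = 454.2375 / 0.2364125 ≈ 1921.3768.
Intermediate flow from 2 to 2: z_22 = a_22 · x_2 = 0.05 × 454.2375 / 0.2364125 = 22.711875 / 0.2364125 ≈ 96.07.

z_22 = 96.07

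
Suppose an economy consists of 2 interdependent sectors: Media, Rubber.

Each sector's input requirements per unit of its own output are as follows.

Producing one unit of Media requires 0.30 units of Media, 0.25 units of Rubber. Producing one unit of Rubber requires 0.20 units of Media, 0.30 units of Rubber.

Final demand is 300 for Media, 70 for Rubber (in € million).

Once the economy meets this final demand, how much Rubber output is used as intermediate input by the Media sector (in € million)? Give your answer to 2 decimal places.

I − A =
  [   0.70    -0.20]
  [  -0.25     0.70]
det(I−A) = (0.70)(0.70) − (-0.20)(-0.25) = 0.4400
adj(I−A) = [[0.70, 0.20], [0.25, 0.70]]
(I − A)⁻¹ = adj(I−A) / det(I−A) ≈
  [   1.5909     0.4545]
  [   0.5682     1.5909]
First solve x = (I − A)⁻¹ d = adj(I−A)·d / det(I−A); in particular x_M = (0.70·300 + 0.20·70) / 0.4400 = 224.00 / 0.4400 ≈ 509.0909.
Intermediate flow from R to M: z_RM = a_RM · x_M = 0.25 × 224.00 / 0.4400 = 56.00 / 0.4400 ≈ 127.27.

z_RM = 127.27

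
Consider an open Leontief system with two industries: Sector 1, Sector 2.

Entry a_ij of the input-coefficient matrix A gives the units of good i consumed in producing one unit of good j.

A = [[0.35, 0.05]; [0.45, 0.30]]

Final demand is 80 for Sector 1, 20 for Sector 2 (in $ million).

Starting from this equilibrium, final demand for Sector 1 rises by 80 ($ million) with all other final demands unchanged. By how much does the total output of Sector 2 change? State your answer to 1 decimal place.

I − A =
  [   0.65    -0.05]
  [  -0.45     0.70]
det(I−A) = (0.65)(0.70) − (-0.05)(-0.45) = 0.4325
adj(I−A) = [[0.70, 0.05], [0.45, 0.65]]
(I − A)⁻¹ = adj(I−A) / det(I−A) ≈
  [   1.6185     0.1156]
  [   1.0405     1.5029]
Δx = (I − A)⁻¹ Δd with Δd having +80 in the Sector 1 component and 0 elsewhere.
So Δx_2 = L_21 · (+80), where L_21 = adj(I−A)_21 / det(I−A) = 0.45 / 0.4325.
Δx_2 = 0.45 × (+80) / 0.4325 = 36.00 / 0.4325 ≈ 83.2.

Δx_2 = 83.2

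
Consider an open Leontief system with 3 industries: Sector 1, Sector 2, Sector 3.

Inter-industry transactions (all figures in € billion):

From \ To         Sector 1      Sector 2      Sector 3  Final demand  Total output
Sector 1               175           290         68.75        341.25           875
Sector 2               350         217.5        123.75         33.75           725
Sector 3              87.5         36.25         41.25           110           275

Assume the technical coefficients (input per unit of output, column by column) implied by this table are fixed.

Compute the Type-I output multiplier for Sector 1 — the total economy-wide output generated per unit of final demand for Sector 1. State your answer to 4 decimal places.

m_1 = 3.7211

Technical coefficients a_ij = z_ij / X_j:
  a_11 = 175/875 = 0.20, a_21 = 350/875 = 0.40, a_31 = 87.5/875 = 0.10
  a_12 = 290/725 = 0.40, a_22 = 217.5/725 = 0.30, a_32 = 36.25/725 = 0.05
  a_13 = 68.75/275 = 0.25, a_23 = 123.75/275 = 0.45, a_33 = 41.25/275 = 0.15
I − A =
  [   0.80    -0.40    -0.25]
  [  -0.40     0.70    -0.45]
  [  -0.10    -0.05     0.85]
Cofactors of I−A, C_ij = (−1)^(i+j)·(minor ij) (rows/columns in the sector order above):
  C_11 = (0.70)(0.85) − (-0.45)(-0.05) = 0.5725
  C_12 = −[(-0.40)(0.85) − (-0.45)(-0.10)] = 0.3850
  C_13 = (-0.40)(-0.05) − (0.70)(-0.10) = 0.0900
  C_21 = −[(-0.40)(0.85) − (-0.25)(-0.05)] = 0.3525
  C_22 = (0.80)(0.85) − (-0.25)(-0.10) = 0.6550
  C_23 = −[(0.80)(-0.05) − (-0.40)(-0.10)] = 0.0800
  C_31 = (-0.40)(-0.45) − (-0.25)(0.70) = 0.3550
  C_32 = −[(0.80)(-0.45) − (-0.25)(-0.40)] = 0.4600
  C_33 = (0.80)(0.70) − (-0.40)(-0.40) = 0.4000
det(I−A) = Σ_j (I−A)_1j·C_1j = (0.80)(0.5725) + (-0.40)(0.3850) + (-0.25)(0.0900) = 0.2815
adj(I−A) = Cᵀ =
  [ 0.5725   0.3525   0.3550]
  [ 0.3850   0.6550   0.4600]
  [ 0.0900   0.0800   0.4000]
(I − A)⁻¹ = adj(I−A) / det(I−A) ≈
  [   2.03375     1.25222     1.26110]
  [   1.36767     2.32682     1.63410]
  [   0.31972     0.28419     1.42096]
The output multiplier for sector j is the column-j sum of the Leontief inverse (I − A)⁻¹ = adj(I−A) / det(I−A).
Column 1 of adj(I−A): (0.5725, 0.3850, 0.0900); det(I−A) = 0.2815.
m_1 = (0.5725 + 0.3850 + 0.0900) / 0.2815 = 1.0475 / 0.2815 ≈ 3.7211.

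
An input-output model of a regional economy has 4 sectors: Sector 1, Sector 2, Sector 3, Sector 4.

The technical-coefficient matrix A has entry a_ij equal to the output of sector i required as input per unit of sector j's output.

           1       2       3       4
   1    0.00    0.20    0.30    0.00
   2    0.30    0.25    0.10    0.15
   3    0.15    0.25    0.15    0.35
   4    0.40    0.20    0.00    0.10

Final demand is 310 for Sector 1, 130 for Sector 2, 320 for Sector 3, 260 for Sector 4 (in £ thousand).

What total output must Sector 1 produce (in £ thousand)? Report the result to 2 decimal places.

x_1 = 798.02

I − A =
  [   1.00    -0.20    -0.30     0.00]
  [  -0.30     0.75    -0.10    -0.15]
  [  -0.15    -0.25     0.85    -0.35]
  [  -0.40    -0.20     0.00     0.90]
Compute the cofactors C_ij = (−1)^(i+j)·(3×3 minor ij) of I−A; the adjugate is their transpose:
adj(I−A) = Cᵀ =
  [ 0.51875   0.24150   0.21150   0.12250]
  [ 0.30800   0.68250   0.18900   0.18725]
  [ 0.30525   0.35000   0.57900   0.28350]
  [ 0.29900   0.25900   0.13600   0.50225]
det(I−A) = Σ_j (I−A)_1j·C_1j = (1.00)(0.51875) + (-0.20)(0.30800) + (-0.30)(0.30525) + (0.00)(0.29900) = 0.365575
(I − A)⁻¹ = adj(I−A) / det(I−A) ≈
  [   1.4190     0.6606     0.5785     0.3351]
  [   0.8425     1.8669     0.5170     0.5122]
  [   0.8350     0.9574     1.5838     0.7755]
  [   0.8179     0.7085     0.3720     1.3739]
x = (I − A)⁻¹ d = adj(I−A)·d / det(I−A), with det(I−A) = 0.365575:
  x_1 = (0.51875·310 + 0.24150·130 + 0.21150·320 + 0.12250·260) / 0.365575 = 291.7375 / 0.365575 ≈ 798.02
  x_2 = (0.30800·310 + 0.68250·130 + 0.18900·320 + 0.18725·260) / 0.365575 = 293.37 / 0.365575 ≈ 802.49
  x_3 = (0.30525·310 + 0.35000·130 + 0.57900·320 + 0.28350·260) / 0.365575 = 399.1175 / 0.365575 ≈ 1091.75
  x_4 = (0.29900·310 + 0.25900·130 + 0.13600·320 + 0.50225·260) / 0.365575 = 300.465 / 0.365575 ≈ 821.90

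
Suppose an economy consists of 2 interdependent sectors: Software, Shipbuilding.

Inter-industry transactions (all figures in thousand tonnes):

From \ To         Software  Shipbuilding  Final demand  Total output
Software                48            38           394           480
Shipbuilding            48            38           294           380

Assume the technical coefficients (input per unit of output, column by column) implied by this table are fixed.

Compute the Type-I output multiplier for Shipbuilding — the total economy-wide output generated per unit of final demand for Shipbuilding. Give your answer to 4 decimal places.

m_2 = 1.2500

Technical coefficients a_ij = z_ij / X_j:
  a_11 = 48/480 = 0.10, a_21 = 48/480 = 0.10
  a_12 = 38/380 = 0.10, a_22 = 38/380 = 0.10
I − A =
  [   0.90    -0.10]
  [  -0.10     0.90]
det(I−A) = (0.90)(0.90) − (-0.10)(-0.10) = 0.8000
adj(I−A) = [[0.90, 0.10], [0.10, 0.90]]
(I − A)⁻¹ = adj(I−A) / det(I−A) ≈
  [   1.12500     0.12500]
  [   0.12500     1.12500]
The output multiplier for sector j is the column-j sum of the Leontief inverse (I − A)⁻¹ = adj(I−A) / det(I−A).
Column 2 of adj(I−A): (0.10, 0.90); det(I−A) = 0.8000.
m_2 = (0.10 + 0.90) / 0.8000 = 1.00 / 0.8000 = 1.2500.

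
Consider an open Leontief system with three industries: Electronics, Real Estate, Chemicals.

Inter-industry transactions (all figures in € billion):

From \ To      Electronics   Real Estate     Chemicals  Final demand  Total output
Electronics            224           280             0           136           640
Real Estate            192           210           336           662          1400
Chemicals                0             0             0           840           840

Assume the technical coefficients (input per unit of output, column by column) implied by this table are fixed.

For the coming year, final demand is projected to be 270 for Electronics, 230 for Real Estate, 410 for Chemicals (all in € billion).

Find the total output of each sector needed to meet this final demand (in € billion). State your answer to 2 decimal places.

Technical coefficients a_ij = z_ij / X_j:
  a_11 = 224/640 = 0.35, a_21 = 192/640 = 0.30, a_31 = 0/640 = 0.00
  a_12 = 280/1400 = 0.20, a_22 = 210/1400 = 0.15, a_32 = 0/1400 = 0.00
  a_13 = 0/840 = 0.00, a_23 = 336/840 = 0.40, a_33 = 0/840 = 0.00
I − A =
  [   0.65    -0.20     0.00]
  [  -0.30     0.85    -0.40]
  [   0.00     0.00     1.00]
Cofactors of I−A, C_ij = (−1)^(i+j)·(minor ij) (rows/columns in the sector order above):
  C_11 = (0.85)(1.00) − (-0.40)(0.00) = 0.8500
  C_12 = −[(-0.30)(1.00) − (-0.40)(0.00)] = 0.3000
  C_13 = (-0.30)(0.00) − (0.85)(0.00) = 0.0000
  C_21 = −[(-0.20)(1.00) − (0.00)(0.00)] = 0.2000
  C_22 = (0.65)(1.00) − (0.00)(0.00) = 0.6500
  C_23 = −[(0.65)(0.00) − (-0.20)(0.00)] = 0.0000
  C_31 = (-0.20)(-0.40) − (0.00)(0.85) = 0.0800
  C_32 = −[(0.65)(-0.40) − (0.00)(-0.30)] = 0.2600
  C_33 = (0.65)(0.85) − (-0.20)(-0.30) = 0.4925
det(I−A) = Σ_j (I−A)_1j·C_1j = (0.65)(0.8500) + (-0.20)(0.3000) + (0.00)(0.0000) = 0.4925
adj(I−A) = Cᵀ =
  [ 0.8500   0.2000   0.0800]
  [ 0.3000   0.6500   0.2600]
  [ 0.0000   0.0000   0.4925]
(I − A)⁻¹ = adj(I−A) / det(I−A) ≈
  [   1.7259     0.4061     0.1624]
  [   0.6091     1.3198     0.5279]
  [   0.0000     0.0000     1.0000]
x = (I − A)⁻¹ d = adj(I−A)·d / det(I−A), with det(I−A) = 0.4925:
  x_1 = (0.8500·270 + 0.2000·230 + 0.0800·410) / 0.4925 = 308.30 / 0.4925 ≈ 625.99
  x_2 = (0.3000·270 + 0.6500·230 + 0.2600·410) / 0.4925 = 337.10 / 0.4925 ≈ 684.47
  x_3 = (0.0000·270 + 0.0000·230 + 0.4925·410) / 0.4925 = 201.925 / 0.4925 = 410.00

x_1 = 625.99, x_2 = 684.47, x_3 = 410.00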